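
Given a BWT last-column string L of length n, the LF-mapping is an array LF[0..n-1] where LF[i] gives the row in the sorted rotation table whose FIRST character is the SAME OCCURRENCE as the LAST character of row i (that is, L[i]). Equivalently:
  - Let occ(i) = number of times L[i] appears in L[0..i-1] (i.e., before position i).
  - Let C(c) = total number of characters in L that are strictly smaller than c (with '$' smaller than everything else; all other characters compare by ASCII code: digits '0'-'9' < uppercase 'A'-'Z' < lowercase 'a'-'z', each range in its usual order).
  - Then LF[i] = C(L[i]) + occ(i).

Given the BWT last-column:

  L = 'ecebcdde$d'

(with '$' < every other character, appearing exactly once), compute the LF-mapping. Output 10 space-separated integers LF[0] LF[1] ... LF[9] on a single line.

Answer: 7 2 8 1 3 4 5 9 0 6

Derivation:
Char counts: '$':1, 'b':1, 'c':2, 'd':3, 'e':3
C (first-col start): C('$')=0, C('b')=1, C('c')=2, C('d')=4, C('e')=7
L[0]='e': occ=0, LF[0]=C('e')+0=7+0=7
L[1]='c': occ=0, LF[1]=C('c')+0=2+0=2
L[2]='e': occ=1, LF[2]=C('e')+1=7+1=8
L[3]='b': occ=0, LF[3]=C('b')+0=1+0=1
L[4]='c': occ=1, LF[4]=C('c')+1=2+1=3
L[5]='d': occ=0, LF[5]=C('d')+0=4+0=4
L[6]='d': occ=1, LF[6]=C('d')+1=4+1=5
L[7]='e': occ=2, LF[7]=C('e')+2=7+2=9
L[8]='$': occ=0, LF[8]=C('$')+0=0+0=0
L[9]='d': occ=2, LF[9]=C('d')+2=4+2=6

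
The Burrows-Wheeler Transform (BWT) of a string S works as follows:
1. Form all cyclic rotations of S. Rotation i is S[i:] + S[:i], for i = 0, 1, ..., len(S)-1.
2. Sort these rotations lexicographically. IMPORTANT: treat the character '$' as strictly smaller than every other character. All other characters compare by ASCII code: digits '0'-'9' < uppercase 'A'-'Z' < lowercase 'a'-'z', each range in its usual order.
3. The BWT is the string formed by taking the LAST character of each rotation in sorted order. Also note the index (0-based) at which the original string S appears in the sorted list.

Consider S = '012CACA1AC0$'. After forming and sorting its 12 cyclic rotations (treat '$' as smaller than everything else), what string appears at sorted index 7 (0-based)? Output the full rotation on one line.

Answer: AC0$012CACA1

Derivation:
All 12 rotations (rotation i = S[i:]+S[:i]):
  rot[0] = 012CACA1AC0$
  rot[1] = 12CACA1AC0$0
  rot[2] = 2CACA1AC0$01
  rot[3] = CACA1AC0$012
  rot[4] = ACA1AC0$012C
  rot[5] = CA1AC0$012CA
  rot[6] = A1AC0$012CAC
  rot[7] = 1AC0$012CACA
  rot[8] = AC0$012CACA1
  rot[9] = C0$012CACA1A
  rot[10] = 0$012CACA1AC
  rot[11] = $012CACA1AC0
Sorted (with $ < everything):
  sorted[0] = $012CACA1AC0
  sorted[1] = 0$012CACA1AC
  sorted[2] = 012CACA1AC0$
  sorted[3] = 12CACA1AC0$0
  sorted[4] = 1AC0$012CACA
  sorted[5] = 2CACA1AC0$01
  sorted[6] = A1AC0$012CAC
  sorted[7] = AC0$012CACA1
  sorted[8] = ACA1AC0$012C
  sorted[9] = C0$012CACA1A
  sorted[10] = CA1AC0$012CA
  sorted[11] = CACA1AC0$012
sorted[7] = AC0$012CACA1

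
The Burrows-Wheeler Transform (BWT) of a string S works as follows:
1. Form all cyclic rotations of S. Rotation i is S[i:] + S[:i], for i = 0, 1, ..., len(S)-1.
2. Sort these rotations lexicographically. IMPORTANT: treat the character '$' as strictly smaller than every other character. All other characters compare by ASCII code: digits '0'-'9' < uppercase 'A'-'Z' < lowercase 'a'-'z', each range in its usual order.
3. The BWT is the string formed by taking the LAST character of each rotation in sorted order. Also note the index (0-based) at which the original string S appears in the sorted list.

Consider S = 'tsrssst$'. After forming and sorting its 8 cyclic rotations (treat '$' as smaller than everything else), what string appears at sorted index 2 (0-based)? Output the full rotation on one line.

All 8 rotations (rotation i = S[i:]+S[:i]):
  rot[0] = tsrssst$
  rot[1] = srssst$t
  rot[2] = rssst$ts
  rot[3] = ssst$tsr
  rot[4] = sst$tsrs
  rot[5] = st$tsrss
  rot[6] = t$tsrsss
  rot[7] = $tsrssst
Sorted (with $ < everything):
  sorted[0] = $tsrssst
  sorted[1] = rssst$ts
  sorted[2] = srssst$t
  sorted[3] = ssst$tsr
  sorted[4] = sst$tsrs
  sorted[5] = st$tsrss
  sorted[6] = t$tsrsss
  sorted[7] = tsrssst$
sorted[2] = srssst$t

Answer: srssst$t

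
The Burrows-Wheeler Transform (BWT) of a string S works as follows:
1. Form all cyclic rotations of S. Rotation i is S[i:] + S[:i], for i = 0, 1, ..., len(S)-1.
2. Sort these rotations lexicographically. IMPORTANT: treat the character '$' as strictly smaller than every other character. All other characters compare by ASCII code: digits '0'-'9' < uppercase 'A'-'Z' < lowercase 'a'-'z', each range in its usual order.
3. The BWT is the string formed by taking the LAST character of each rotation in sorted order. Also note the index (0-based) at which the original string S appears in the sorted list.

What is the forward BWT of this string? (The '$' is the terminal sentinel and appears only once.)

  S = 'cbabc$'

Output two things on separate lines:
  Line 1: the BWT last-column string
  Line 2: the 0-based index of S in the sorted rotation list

Answer: cbcab$
5

Derivation:
All 6 rotations (rotation i = S[i:]+S[:i]):
  rot[0] = cbabc$
  rot[1] = babc$c
  rot[2] = abc$cb
  rot[3] = bc$cba
  rot[4] = c$cbab
  rot[5] = $cbabc
Sorted (with $ < everything):
  sorted[0] = $cbabc  (last char: 'c')
  sorted[1] = abc$cb  (last char: 'b')
  sorted[2] = babc$c  (last char: 'c')
  sorted[3] = bc$cba  (last char: 'a')
  sorted[4] = c$cbab  (last char: 'b')
  sorted[5] = cbabc$  (last char: '$')
Last column: cbcab$
Original string S is at sorted index 5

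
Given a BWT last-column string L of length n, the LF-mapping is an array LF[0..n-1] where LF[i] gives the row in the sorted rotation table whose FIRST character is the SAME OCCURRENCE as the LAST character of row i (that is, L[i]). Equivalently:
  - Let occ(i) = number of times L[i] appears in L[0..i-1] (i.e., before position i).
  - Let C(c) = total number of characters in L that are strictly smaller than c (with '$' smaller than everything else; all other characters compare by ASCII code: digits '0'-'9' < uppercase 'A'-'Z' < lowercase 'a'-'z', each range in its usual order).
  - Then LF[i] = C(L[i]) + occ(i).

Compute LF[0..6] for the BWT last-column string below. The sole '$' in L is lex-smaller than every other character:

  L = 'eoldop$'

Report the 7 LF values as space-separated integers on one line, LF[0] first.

Char counts: '$':1, 'd':1, 'e':1, 'l':1, 'o':2, 'p':1
C (first-col start): C('$')=0, C('d')=1, C('e')=2, C('l')=3, C('o')=4, C('p')=6
L[0]='e': occ=0, LF[0]=C('e')+0=2+0=2
L[1]='o': occ=0, LF[1]=C('o')+0=4+0=4
L[2]='l': occ=0, LF[2]=C('l')+0=3+0=3
L[3]='d': occ=0, LF[3]=C('d')+0=1+0=1
L[4]='o': occ=1, LF[4]=C('o')+1=4+1=5
L[5]='p': occ=0, LF[5]=C('p')+0=6+0=6
L[6]='$': occ=0, LF[6]=C('$')+0=0+0=0

Answer: 2 4 3 1 5 6 0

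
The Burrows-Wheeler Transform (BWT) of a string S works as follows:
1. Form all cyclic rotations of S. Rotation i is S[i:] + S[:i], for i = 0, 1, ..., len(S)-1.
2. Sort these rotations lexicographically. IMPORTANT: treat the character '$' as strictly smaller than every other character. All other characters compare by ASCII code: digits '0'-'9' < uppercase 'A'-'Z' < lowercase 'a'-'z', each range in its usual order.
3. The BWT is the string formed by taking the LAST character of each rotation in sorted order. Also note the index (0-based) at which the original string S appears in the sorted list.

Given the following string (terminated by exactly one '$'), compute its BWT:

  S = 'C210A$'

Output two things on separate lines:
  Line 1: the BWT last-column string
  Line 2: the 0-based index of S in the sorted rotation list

All 6 rotations (rotation i = S[i:]+S[:i]):
  rot[0] = C210A$
  rot[1] = 210A$C
  rot[2] = 10A$C2
  rot[3] = 0A$C21
  rot[4] = A$C210
  rot[5] = $C210A
Sorted (with $ < everything):
  sorted[0] = $C210A  (last char: 'A')
  sorted[1] = 0A$C21  (last char: '1')
  sorted[2] = 10A$C2  (last char: '2')
  sorted[3] = 210A$C  (last char: 'C')
  sorted[4] = A$C210  (last char: '0')
  sorted[5] = C210A$  (last char: '$')
Last column: A12C0$
Original string S is at sorted index 5

Answer: A12C0$
5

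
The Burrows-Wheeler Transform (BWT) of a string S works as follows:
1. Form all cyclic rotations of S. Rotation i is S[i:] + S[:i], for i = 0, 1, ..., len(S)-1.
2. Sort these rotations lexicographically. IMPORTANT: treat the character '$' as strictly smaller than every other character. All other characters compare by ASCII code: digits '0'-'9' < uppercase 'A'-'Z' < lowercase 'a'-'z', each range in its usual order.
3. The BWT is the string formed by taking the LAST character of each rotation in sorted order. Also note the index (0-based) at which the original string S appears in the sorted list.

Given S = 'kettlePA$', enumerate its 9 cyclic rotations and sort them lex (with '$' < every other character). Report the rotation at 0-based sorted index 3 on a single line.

Answer: ePA$kettl

Derivation:
All 9 rotations (rotation i = S[i:]+S[:i]):
  rot[0] = kettlePA$
  rot[1] = ettlePA$k
  rot[2] = ttlePA$ke
  rot[3] = tlePA$ket
  rot[4] = lePA$kett
  rot[5] = ePA$kettl
  rot[6] = PA$kettle
  rot[7] = A$kettleP
  rot[8] = $kettlePA
Sorted (with $ < everything):
  sorted[0] = $kettlePA
  sorted[1] = A$kettleP
  sorted[2] = PA$kettle
  sorted[3] = ePA$kettl
  sorted[4] = ettlePA$k
  sorted[5] = kettlePA$
  sorted[6] = lePA$kett
  sorted[7] = tlePA$ket
  sorted[8] = ttlePA$ke
sorted[3] = ePA$kettl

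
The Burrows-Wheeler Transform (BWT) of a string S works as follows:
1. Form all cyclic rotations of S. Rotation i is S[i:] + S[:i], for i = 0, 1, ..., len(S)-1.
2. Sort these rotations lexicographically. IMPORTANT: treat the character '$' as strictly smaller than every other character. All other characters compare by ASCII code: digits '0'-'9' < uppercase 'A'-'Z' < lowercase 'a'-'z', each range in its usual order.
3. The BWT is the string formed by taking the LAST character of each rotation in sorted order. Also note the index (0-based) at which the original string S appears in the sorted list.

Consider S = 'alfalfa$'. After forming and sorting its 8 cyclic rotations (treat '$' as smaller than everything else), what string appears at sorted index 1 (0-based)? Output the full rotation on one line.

Answer: a$alfalf

Derivation:
All 8 rotations (rotation i = S[i:]+S[:i]):
  rot[0] = alfalfa$
  rot[1] = lfalfa$a
  rot[2] = falfa$al
  rot[3] = alfa$alf
  rot[4] = lfa$alfa
  rot[5] = fa$alfal
  rot[6] = a$alfalf
  rot[7] = $alfalfa
Sorted (with $ < everything):
  sorted[0] = $alfalfa
  sorted[1] = a$alfalf
  sorted[2] = alfa$alf
  sorted[3] = alfalfa$
  sorted[4] = fa$alfal
  sorted[5] = falfa$al
  sorted[6] = lfa$alfa
  sorted[7] = lfalfa$a
sorted[1] = a$alfalf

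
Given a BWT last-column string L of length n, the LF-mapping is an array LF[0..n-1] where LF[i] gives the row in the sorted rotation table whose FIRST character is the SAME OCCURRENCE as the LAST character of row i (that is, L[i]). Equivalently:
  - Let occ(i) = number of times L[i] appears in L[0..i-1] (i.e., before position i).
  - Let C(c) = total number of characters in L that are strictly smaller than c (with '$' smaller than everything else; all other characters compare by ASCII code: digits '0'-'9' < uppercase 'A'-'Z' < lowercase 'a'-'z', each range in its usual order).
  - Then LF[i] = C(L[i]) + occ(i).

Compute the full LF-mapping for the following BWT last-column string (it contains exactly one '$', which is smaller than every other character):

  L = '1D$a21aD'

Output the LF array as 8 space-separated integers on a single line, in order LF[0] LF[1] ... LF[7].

Char counts: '$':1, '1':2, '2':1, 'D':2, 'a':2
C (first-col start): C('$')=0, C('1')=1, C('2')=3, C('D')=4, C('a')=6
L[0]='1': occ=0, LF[0]=C('1')+0=1+0=1
L[1]='D': occ=0, LF[1]=C('D')+0=4+0=4
L[2]='$': occ=0, LF[2]=C('$')+0=0+0=0
L[3]='a': occ=0, LF[3]=C('a')+0=6+0=6
L[4]='2': occ=0, LF[4]=C('2')+0=3+0=3
L[5]='1': occ=1, LF[5]=C('1')+1=1+1=2
L[6]='a': occ=1, LF[6]=C('a')+1=6+1=7
L[7]='D': occ=1, LF[7]=C('D')+1=4+1=5

Answer: 1 4 0 6 3 2 7 5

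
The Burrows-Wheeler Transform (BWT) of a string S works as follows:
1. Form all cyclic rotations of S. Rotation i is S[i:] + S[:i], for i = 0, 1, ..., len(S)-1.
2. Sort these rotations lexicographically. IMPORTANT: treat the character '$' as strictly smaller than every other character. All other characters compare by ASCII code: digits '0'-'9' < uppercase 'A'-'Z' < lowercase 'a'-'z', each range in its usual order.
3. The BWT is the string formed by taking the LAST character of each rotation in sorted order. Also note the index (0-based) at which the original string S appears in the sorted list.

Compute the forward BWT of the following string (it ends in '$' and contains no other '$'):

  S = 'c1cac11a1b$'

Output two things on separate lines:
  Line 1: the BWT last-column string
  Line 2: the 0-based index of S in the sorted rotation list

All 11 rotations (rotation i = S[i:]+S[:i]):
  rot[0] = c1cac11a1b$
  rot[1] = 1cac11a1b$c
  rot[2] = cac11a1b$c1
  rot[3] = ac11a1b$c1c
  rot[4] = c11a1b$c1ca
  rot[5] = 11a1b$c1cac
  rot[6] = 1a1b$c1cac1
  rot[7] = a1b$c1cac11
  rot[8] = 1b$c1cac11a
  rot[9] = b$c1cac11a1
  rot[10] = $c1cac11a1b
Sorted (with $ < everything):
  sorted[0] = $c1cac11a1b  (last char: 'b')
  sorted[1] = 11a1b$c1cac  (last char: 'c')
  sorted[2] = 1a1b$c1cac1  (last char: '1')
  sorted[3] = 1b$c1cac11a  (last char: 'a')
  sorted[4] = 1cac11a1b$c  (last char: 'c')
  sorted[5] = a1b$c1cac11  (last char: '1')
  sorted[6] = ac11a1b$c1c  (last char: 'c')
  sorted[7] = b$c1cac11a1  (last char: '1')
  sorted[8] = c11a1b$c1ca  (last char: 'a')
  sorted[9] = c1cac11a1b$  (last char: '$')
  sorted[10] = cac11a1b$c1  (last char: '1')
Last column: bc1ac1c1a$1
Original string S is at sorted index 9

Answer: bc1ac1c1a$1
9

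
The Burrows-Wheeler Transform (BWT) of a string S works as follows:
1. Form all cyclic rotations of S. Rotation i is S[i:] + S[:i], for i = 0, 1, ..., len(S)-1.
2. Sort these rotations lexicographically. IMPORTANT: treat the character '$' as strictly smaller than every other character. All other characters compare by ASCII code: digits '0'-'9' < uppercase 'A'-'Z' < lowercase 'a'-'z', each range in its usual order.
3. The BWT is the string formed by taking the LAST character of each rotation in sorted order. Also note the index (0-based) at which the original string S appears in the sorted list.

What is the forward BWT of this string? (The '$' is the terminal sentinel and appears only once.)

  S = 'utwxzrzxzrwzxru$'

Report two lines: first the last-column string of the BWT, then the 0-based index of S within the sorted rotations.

Answer: uxzzur$trzzwxxwr
6

Derivation:
All 16 rotations (rotation i = S[i:]+S[:i]):
  rot[0] = utwxzrzxzrwzxru$
  rot[1] = twxzrzxzrwzxru$u
  rot[2] = wxzrzxzrwzxru$ut
  rot[3] = xzrzxzrwzxru$utw
  rot[4] = zrzxzrwzxru$utwx
  rot[5] = rzxzrwzxru$utwxz
  rot[6] = zxzrwzxru$utwxzr
  rot[7] = xzrwzxru$utwxzrz
  rot[8] = zrwzxru$utwxzrzx
  rot[9] = rwzxru$utwxzrzxz
  rot[10] = wzxru$utwxzrzxzr
  rot[11] = zxru$utwxzrzxzrw
  rot[12] = xru$utwxzrzxzrwz
  rot[13] = ru$utwxzrzxzrwzx
  rot[14] = u$utwxzrzxzrwzxr
  rot[15] = $utwxzrzxzrwzxru
Sorted (with $ < everything):
  sorted[0] = $utwxzrzxzrwzxru  (last char: 'u')
  sorted[1] = ru$utwxzrzxzrwzx  (last char: 'x')
  sorted[2] = rwzxru$utwxzrzxz  (last char: 'z')
  sorted[3] = rzxzrwzxru$utwxz  (last char: 'z')
  sorted[4] = twxzrzxzrwzxru$u  (last char: 'u')
  sorted[5] = u$utwxzrzxzrwzxr  (last char: 'r')
  sorted[6] = utwxzrzxzrwzxru$  (last char: '$')
  sorted[7] = wxzrzxzrwzxru$ut  (last char: 't')
  sorted[8] = wzxru$utwxzrzxzr  (last char: 'r')
  sorted[9] = xru$utwxzrzxzrwz  (last char: 'z')
  sorted[10] = xzrwzxru$utwxzrz  (last char: 'z')
  sorted[11] = xzrzxzrwzxru$utw  (last char: 'w')
  sorted[12] = zrwzxru$utwxzrzx  (last char: 'x')
  sorted[13] = zrzxzrwzxru$utwx  (last char: 'x')
  sorted[14] = zxru$utwxzrzxzrw  (last char: 'w')
  sorted[15] = zxzrwzxru$utwxzr  (last char: 'r')
Last column: uxzzur$trzzwxxwr
Original string S is at sorted index 6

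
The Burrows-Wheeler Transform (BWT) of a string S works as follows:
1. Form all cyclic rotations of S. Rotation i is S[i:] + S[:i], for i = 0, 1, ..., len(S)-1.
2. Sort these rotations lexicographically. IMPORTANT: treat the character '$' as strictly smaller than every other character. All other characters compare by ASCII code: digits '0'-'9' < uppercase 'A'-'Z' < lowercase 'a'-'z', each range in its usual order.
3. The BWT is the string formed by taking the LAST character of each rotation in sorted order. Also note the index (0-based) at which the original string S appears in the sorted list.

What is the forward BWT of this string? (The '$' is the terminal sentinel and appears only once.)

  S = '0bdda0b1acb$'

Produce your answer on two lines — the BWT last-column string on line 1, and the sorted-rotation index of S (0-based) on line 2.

Answer: ba$bd1c00adb
2

Derivation:
All 12 rotations (rotation i = S[i:]+S[:i]):
  rot[0] = 0bdda0b1acb$
  rot[1] = bdda0b1acb$0
  rot[2] = dda0b1acb$0b
  rot[3] = da0b1acb$0bd
  rot[4] = a0b1acb$0bdd
  rot[5] = 0b1acb$0bdda
  rot[6] = b1acb$0bdda0
  rot[7] = 1acb$0bdda0b
  rot[8] = acb$0bdda0b1
  rot[9] = cb$0bdda0b1a
  rot[10] = b$0bdda0b1ac
  rot[11] = $0bdda0b1acb
Sorted (with $ < everything):
  sorted[0] = $0bdda0b1acb  (last char: 'b')
  sorted[1] = 0b1acb$0bdda  (last char: 'a')
  sorted[2] = 0bdda0b1acb$  (last char: '$')
  sorted[3] = 1acb$0bdda0b  (last char: 'b')
  sorted[4] = a0b1acb$0bdd  (last char: 'd')
  sorted[5] = acb$0bdda0b1  (last char: '1')
  sorted[6] = b$0bdda0b1ac  (last char: 'c')
  sorted[7] = b1acb$0bdda0  (last char: '0')
  sorted[8] = bdda0b1acb$0  (last char: '0')
  sorted[9] = cb$0bdda0b1a  (last char: 'a')
  sorted[10] = da0b1acb$0bd  (last char: 'd')
  sorted[11] = dda0b1acb$0b  (last char: 'b')
Last column: ba$bd1c00adb
Original string S is at sorted index 2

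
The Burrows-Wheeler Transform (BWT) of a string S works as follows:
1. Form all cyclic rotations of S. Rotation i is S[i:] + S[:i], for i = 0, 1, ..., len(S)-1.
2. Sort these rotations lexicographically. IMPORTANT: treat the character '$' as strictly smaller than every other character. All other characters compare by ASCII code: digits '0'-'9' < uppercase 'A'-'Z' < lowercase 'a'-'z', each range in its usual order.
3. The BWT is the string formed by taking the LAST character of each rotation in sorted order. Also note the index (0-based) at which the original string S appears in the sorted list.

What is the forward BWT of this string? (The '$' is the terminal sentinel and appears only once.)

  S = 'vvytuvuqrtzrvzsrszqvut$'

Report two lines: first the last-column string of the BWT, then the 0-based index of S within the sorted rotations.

Answer: tuzsqzzruyrvvtuq$vrvstv
16

Derivation:
All 23 rotations (rotation i = S[i:]+S[:i]):
  rot[0] = vvytuvuqrtzrvzsrszqvut$
  rot[1] = vytuvuqrtzrvzsrszqvut$v
  rot[2] = ytuvuqrtzrvzsrszqvut$vv
  rot[3] = tuvuqrtzrvzsrszqvut$vvy
  rot[4] = uvuqrtzrvzsrszqvut$vvyt
  rot[5] = vuqrtzrvzsrszqvut$vvytu
  rot[6] = uqrtzrvzsrszqvut$vvytuv
  rot[7] = qrtzrvzsrszqvut$vvytuvu
  rot[8] = rtzrvzsrszqvut$vvytuvuq
  rot[9] = tzrvzsrszqvut$vvytuvuqr
  rot[10] = zrvzsrszqvut$vvytuvuqrt
  rot[11] = rvzsrszqvut$vvytuvuqrtz
  rot[12] = vzsrszqvut$vvytuvuqrtzr
  rot[13] = zsrszqvut$vvytuvuqrtzrv
  rot[14] = srszqvut$vvytuvuqrtzrvz
  rot[15] = rszqvut$vvytuvuqrtzrvzs
  rot[16] = szqvut$vvytuvuqrtzrvzsr
  rot[17] = zqvut$vvytuvuqrtzrvzsrs
  rot[18] = qvut$vvytuvuqrtzrvzsrsz
  rot[19] = vut$vvytuvuqrtzrvzsrszq
  rot[20] = ut$vvytuvuqrtzrvzsrszqv
  rot[21] = t$vvytuvuqrtzrvzsrszqvu
  rot[22] = $vvytuvuqrtzrvzsrszqvut
Sorted (with $ < everything):
  sorted[0] = $vvytuvuqrtzrvzsrszqvut  (last char: 't')
  sorted[1] = qrtzrvzsrszqvut$vvytuvu  (last char: 'u')
  sorted[2] = qvut$vvytuvuqrtzrvzsrsz  (last char: 'z')
  sorted[3] = rszqvut$vvytuvuqrtzrvzs  (last char: 's')
  sorted[4] = rtzrvzsrszqvut$vvytuvuq  (last char: 'q')
  sorted[5] = rvzsrszqvut$vvytuvuqrtz  (last char: 'z')
  sorted[6] = srszqvut$vvytuvuqrtzrvz  (last char: 'z')
  sorted[7] = szqvut$vvytuvuqrtzrvzsr  (last char: 'r')
  sorted[8] = t$vvytuvuqrtzrvzsrszqvu  (last char: 'u')
  sorted[9] = tuvuqrtzrvzsrszqvut$vvy  (last char: 'y')
  sorted[10] = tzrvzsrszqvut$vvytuvuqr  (last char: 'r')
  sorted[11] = uqrtzrvzsrszqvut$vvytuv  (last char: 'v')
  sorted[12] = ut$vvytuvuqrtzrvzsrszqv  (last char: 'v')
  sorted[13] = uvuqrtzrvzsrszqvut$vvyt  (last char: 't')
  sorted[14] = vuqrtzrvzsrszqvut$vvytu  (last char: 'u')
  sorted[15] = vut$vvytuvuqrtzrvzsrszq  (last char: 'q')
  sorted[16] = vvytuvuqrtzrvzsrszqvut$  (last char: '$')
  sorted[17] = vytuvuqrtzrvzsrszqvut$v  (last char: 'v')
  sorted[18] = vzsrszqvut$vvytuvuqrtzr  (last char: 'r')
  sorted[19] = ytuvuqrtzrvzsrszqvut$vv  (last char: 'v')
  sorted[20] = zqvut$vvytuvuqrtzrvzsrs  (last char: 's')
  sorted[21] = zrvzsrszqvut$vvytuvuqrt  (last char: 't')
  sorted[22] = zsrszqvut$vvytuvuqrtzrv  (last char: 'v')
Last column: tuzsqzzruyrvvtuq$vrvstv
Original string S is at sorted index 16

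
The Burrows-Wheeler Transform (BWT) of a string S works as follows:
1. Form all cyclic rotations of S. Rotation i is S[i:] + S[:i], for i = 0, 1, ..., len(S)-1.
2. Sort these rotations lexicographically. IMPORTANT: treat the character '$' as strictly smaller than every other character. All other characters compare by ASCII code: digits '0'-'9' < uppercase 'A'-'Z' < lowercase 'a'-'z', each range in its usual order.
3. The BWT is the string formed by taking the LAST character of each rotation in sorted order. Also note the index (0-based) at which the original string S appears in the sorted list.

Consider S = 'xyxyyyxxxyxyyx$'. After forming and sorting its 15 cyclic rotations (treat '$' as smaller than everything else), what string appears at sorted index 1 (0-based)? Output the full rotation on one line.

All 15 rotations (rotation i = S[i:]+S[:i]):
  rot[0] = xyxyyyxxxyxyyx$
  rot[1] = yxyyyxxxyxyyx$x
  rot[2] = xyyyxxxyxyyx$xy
  rot[3] = yyyxxxyxyyx$xyx
  rot[4] = yyxxxyxyyx$xyxy
  rot[5] = yxxxyxyyx$xyxyy
  rot[6] = xxxyxyyx$xyxyyy
  rot[7] = xxyxyyx$xyxyyyx
  rot[8] = xyxyyx$xyxyyyxx
  rot[9] = yxyyx$xyxyyyxxx
  rot[10] = xyyx$xyxyyyxxxy
  rot[11] = yyx$xyxyyyxxxyx
  rot[12] = yx$xyxyyyxxxyxy
  rot[13] = x$xyxyyyxxxyxyy
  rot[14] = $xyxyyyxxxyxyyx
Sorted (with $ < everything):
  sorted[0] = $xyxyyyxxxyxyyx
  sorted[1] = x$xyxyyyxxxyxyy
  sorted[2] = xxxyxyyx$xyxyyy
  sorted[3] = xxyxyyx$xyxyyyx
  sorted[4] = xyxyyx$xyxyyyxx
  sorted[5] = xyxyyyxxxyxyyx$
  sorted[6] = xyyx$xyxyyyxxxy
  sorted[7] = xyyyxxxyxyyx$xy
  sorted[8] = yx$xyxyyyxxxyxy
  sorted[9] = yxxxyxyyx$xyxyy
  sorted[10] = yxyyx$xyxyyyxxx
  sorted[11] = yxyyyxxxyxyyx$x
  sorted[12] = yyx$xyxyyyxxxyx
  sorted[13] = yyxxxyxyyx$xyxy
  sorted[14] = yyyxxxyxyyx$xyx
sorted[1] = x$xyxyyyxxxyxyy

Answer: x$xyxyyyxxxyxyy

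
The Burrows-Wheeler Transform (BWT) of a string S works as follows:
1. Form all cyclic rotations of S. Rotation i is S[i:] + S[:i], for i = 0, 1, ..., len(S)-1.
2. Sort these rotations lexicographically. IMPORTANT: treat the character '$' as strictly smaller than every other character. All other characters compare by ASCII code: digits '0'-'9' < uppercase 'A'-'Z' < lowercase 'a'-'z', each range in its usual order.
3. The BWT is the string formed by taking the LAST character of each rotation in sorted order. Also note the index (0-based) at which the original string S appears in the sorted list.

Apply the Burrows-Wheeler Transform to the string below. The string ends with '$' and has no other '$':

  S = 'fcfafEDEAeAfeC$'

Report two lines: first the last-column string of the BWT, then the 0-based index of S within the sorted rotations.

All 15 rotations (rotation i = S[i:]+S[:i]):
  rot[0] = fcfafEDEAeAfeC$
  rot[1] = cfafEDEAeAfeC$f
  rot[2] = fafEDEAeAfeC$fc
  rot[3] = afEDEAeAfeC$fcf
  rot[4] = fEDEAeAfeC$fcfa
  rot[5] = EDEAeAfeC$fcfaf
  rot[6] = DEAeAfeC$fcfafE
  rot[7] = EAeAfeC$fcfafED
  rot[8] = AeAfeC$fcfafEDE
  rot[9] = eAfeC$fcfafEDEA
  rot[10] = AfeC$fcfafEDEAe
  rot[11] = feC$fcfafEDEAeA
  rot[12] = eC$fcfafEDEAeAf
  rot[13] = C$fcfafEDEAeAfe
  rot[14] = $fcfafEDEAeAfeC
Sorted (with $ < everything):
  sorted[0] = $fcfafEDEAeAfeC  (last char: 'C')
  sorted[1] = AeAfeC$fcfafEDE  (last char: 'E')
  sorted[2] = AfeC$fcfafEDEAe  (last char: 'e')
  sorted[3] = C$fcfafEDEAeAfe  (last char: 'e')
  sorted[4] = DEAeAfeC$fcfafE  (last char: 'E')
  sorted[5] = EAeAfeC$fcfafED  (last char: 'D')
  sorted[6] = EDEAeAfeC$fcfaf  (last char: 'f')
  sorted[7] = afEDEAeAfeC$fcf  (last char: 'f')
  sorted[8] = cfafEDEAeAfeC$f  (last char: 'f')
  sorted[9] = eAfeC$fcfafEDEA  (last char: 'A')
  sorted[10] = eC$fcfafEDEAeAf  (last char: 'f')
  sorted[11] = fEDEAeAfeC$fcfa  (last char: 'a')
  sorted[12] = fafEDEAeAfeC$fc  (last char: 'c')
  sorted[13] = fcfafEDEAeAfeC$  (last char: '$')
  sorted[14] = feC$fcfafEDEAeA  (last char: 'A')
Last column: CEeeEDfffAfac$A
Original string S is at sorted index 13

Answer: CEeeEDfffAfac$A
13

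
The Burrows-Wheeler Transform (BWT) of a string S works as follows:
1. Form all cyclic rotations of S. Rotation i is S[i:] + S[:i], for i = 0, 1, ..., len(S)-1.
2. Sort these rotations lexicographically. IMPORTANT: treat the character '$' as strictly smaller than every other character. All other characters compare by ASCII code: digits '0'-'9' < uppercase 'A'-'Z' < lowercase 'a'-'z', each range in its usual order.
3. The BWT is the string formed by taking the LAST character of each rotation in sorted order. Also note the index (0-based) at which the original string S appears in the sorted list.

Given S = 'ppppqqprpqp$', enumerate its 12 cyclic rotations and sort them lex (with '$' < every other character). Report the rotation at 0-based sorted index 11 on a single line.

All 12 rotations (rotation i = S[i:]+S[:i]):
  rot[0] = ppppqqprpqp$
  rot[1] = pppqqprpqp$p
  rot[2] = ppqqprpqp$pp
  rot[3] = pqqprpqp$ppp
  rot[4] = qqprpqp$pppp
  rot[5] = qprpqp$ppppq
  rot[6] = prpqp$ppppqq
  rot[7] = rpqp$ppppqqp
  rot[8] = pqp$ppppqqpr
  rot[9] = qp$ppppqqprp
  rot[10] = p$ppppqqprpq
  rot[11] = $ppppqqprpqp
Sorted (with $ < everything):
  sorted[0] = $ppppqqprpqp
  sorted[1] = p$ppppqqprpq
  sorted[2] = ppppqqprpqp$
  sorted[3] = pppqqprpqp$p
  sorted[4] = ppqqprpqp$pp
  sorted[5] = pqp$ppppqqpr
  sorted[6] = pqqprpqp$ppp
  sorted[7] = prpqp$ppppqq
  sorted[8] = qp$ppppqqprp
  sorted[9] = qprpqp$ppppq
  sorted[10] = qqprpqp$pppp
  sorted[11] = rpqp$ppppqqp
sorted[11] = rpqp$ppppqqp

Answer: rpqp$ppppqqp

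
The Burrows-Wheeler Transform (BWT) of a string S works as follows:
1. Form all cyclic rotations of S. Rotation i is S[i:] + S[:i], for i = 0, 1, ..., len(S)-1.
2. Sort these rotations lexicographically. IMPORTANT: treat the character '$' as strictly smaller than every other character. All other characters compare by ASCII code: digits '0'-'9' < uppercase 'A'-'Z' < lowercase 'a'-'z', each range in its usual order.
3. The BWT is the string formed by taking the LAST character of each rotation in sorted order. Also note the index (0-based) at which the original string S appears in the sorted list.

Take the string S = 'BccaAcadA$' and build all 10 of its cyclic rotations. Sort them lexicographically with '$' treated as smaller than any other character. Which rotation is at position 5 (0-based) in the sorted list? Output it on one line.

All 10 rotations (rotation i = S[i:]+S[:i]):
  rot[0] = BccaAcadA$
  rot[1] = ccaAcadA$B
  rot[2] = caAcadA$Bc
  rot[3] = aAcadA$Bcc
  rot[4] = AcadA$Bcca
  rot[5] = cadA$BccaA
  rot[6] = adA$BccaAc
  rot[7] = dA$BccaAca
  rot[8] = A$BccaAcad
  rot[9] = $BccaAcadA
Sorted (with $ < everything):
  sorted[0] = $BccaAcadA
  sorted[1] = A$BccaAcad
  sorted[2] = AcadA$Bcca
  sorted[3] = BccaAcadA$
  sorted[4] = aAcadA$Bcc
  sorted[5] = adA$BccaAc
  sorted[6] = caAcadA$Bc
  sorted[7] = cadA$BccaA
  sorted[8] = ccaAcadA$B
  sorted[9] = dA$BccaAca
sorted[5] = adA$BccaAc

Answer: adA$BccaAc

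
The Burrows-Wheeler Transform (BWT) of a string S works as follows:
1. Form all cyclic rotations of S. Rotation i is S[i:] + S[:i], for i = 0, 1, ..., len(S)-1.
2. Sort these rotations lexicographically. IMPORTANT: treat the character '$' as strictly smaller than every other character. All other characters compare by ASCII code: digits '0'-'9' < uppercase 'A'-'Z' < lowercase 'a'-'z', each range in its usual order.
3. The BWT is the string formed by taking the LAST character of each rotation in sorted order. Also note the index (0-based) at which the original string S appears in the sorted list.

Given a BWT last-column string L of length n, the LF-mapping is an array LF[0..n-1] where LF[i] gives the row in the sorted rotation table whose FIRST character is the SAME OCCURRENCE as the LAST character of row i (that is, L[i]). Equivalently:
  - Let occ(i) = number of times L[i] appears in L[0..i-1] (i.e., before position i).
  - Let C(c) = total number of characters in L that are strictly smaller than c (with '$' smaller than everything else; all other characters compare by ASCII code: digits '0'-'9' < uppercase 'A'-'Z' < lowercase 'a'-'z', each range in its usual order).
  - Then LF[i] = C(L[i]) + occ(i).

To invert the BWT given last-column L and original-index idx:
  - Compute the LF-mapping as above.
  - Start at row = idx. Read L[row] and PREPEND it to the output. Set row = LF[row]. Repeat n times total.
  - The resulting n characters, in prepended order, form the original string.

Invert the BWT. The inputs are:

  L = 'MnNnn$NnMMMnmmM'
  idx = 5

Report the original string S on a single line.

LF mapping: 1 10 6 11 12 0 7 13 2 3 4 14 8 9 5
Walk LF starting at row 5, prepending L[row]:
  step 1: row=5, L[5]='$', prepend. Next row=LF[5]=0
  step 2: row=0, L[0]='M', prepend. Next row=LF[0]=1
  step 3: row=1, L[1]='n', prepend. Next row=LF[1]=10
  step 4: row=10, L[10]='M', prepend. Next row=LF[10]=4
  step 5: row=4, L[4]='n', prepend. Next row=LF[4]=12
  step 6: row=12, L[12]='m', prepend. Next row=LF[12]=8
  step 7: row=8, L[8]='M', prepend. Next row=LF[8]=2
  step 8: row=2, L[2]='N', prepend. Next row=LF[2]=6
  step 9: row=6, L[6]='N', prepend. Next row=LF[6]=7
  step 10: row=7, L[7]='n', prepend. Next row=LF[7]=13
  step 11: row=13, L[13]='m', prepend. Next row=LF[13]=9
  step 12: row=9, L[9]='M', prepend. Next row=LF[9]=3
  step 13: row=3, L[3]='n', prepend. Next row=LF[3]=11
  step 14: row=11, L[11]='n', prepend. Next row=LF[11]=14
  step 15: row=14, L[14]='M', prepend. Next row=LF[14]=5
Reversed output: MnnMmnNNMmnMnM$

Answer: MnnMmnNNMmnMnM$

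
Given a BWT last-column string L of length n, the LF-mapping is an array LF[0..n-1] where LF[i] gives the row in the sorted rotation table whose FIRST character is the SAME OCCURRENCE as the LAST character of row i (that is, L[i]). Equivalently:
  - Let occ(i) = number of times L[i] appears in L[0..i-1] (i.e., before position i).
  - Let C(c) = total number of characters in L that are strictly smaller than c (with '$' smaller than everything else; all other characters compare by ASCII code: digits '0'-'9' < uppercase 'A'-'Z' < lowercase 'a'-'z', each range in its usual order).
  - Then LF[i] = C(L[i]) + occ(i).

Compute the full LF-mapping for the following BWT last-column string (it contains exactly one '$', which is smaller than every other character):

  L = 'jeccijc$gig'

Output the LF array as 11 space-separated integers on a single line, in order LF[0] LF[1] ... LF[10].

Answer: 9 4 1 2 7 10 3 0 5 8 6

Derivation:
Char counts: '$':1, 'c':3, 'e':1, 'g':2, 'i':2, 'j':2
C (first-col start): C('$')=0, C('c')=1, C('e')=4, C('g')=5, C('i')=7, C('j')=9
L[0]='j': occ=0, LF[0]=C('j')+0=9+0=9
L[1]='e': occ=0, LF[1]=C('e')+0=4+0=4
L[2]='c': occ=0, LF[2]=C('c')+0=1+0=1
L[3]='c': occ=1, LF[3]=C('c')+1=1+1=2
L[4]='i': occ=0, LF[4]=C('i')+0=7+0=7
L[5]='j': occ=1, LF[5]=C('j')+1=9+1=10
L[6]='c': occ=2, LF[6]=C('c')+2=1+2=3
L[7]='$': occ=0, LF[7]=C('$')+0=0+0=0
L[8]='g': occ=0, LF[8]=C('g')+0=5+0=5
L[9]='i': occ=1, LF[9]=C('i')+1=7+1=8
L[10]='g': occ=1, LF[10]=C('g')+1=5+1=6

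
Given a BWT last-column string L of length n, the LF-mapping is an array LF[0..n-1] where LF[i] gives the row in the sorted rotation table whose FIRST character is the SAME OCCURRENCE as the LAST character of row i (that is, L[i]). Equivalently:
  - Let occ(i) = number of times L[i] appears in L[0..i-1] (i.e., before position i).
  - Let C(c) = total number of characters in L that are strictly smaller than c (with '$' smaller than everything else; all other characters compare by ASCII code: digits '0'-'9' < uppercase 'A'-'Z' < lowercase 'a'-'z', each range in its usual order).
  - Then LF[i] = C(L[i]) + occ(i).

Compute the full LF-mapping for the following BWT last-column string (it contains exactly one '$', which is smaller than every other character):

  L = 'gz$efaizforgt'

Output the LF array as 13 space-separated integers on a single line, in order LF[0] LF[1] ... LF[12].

Char counts: '$':1, 'a':1, 'e':1, 'f':2, 'g':2, 'i':1, 'o':1, 'r':1, 't':1, 'z':2
C (first-col start): C('$')=0, C('a')=1, C('e')=2, C('f')=3, C('g')=5, C('i')=7, C('o')=8, C('r')=9, C('t')=10, C('z')=11
L[0]='g': occ=0, LF[0]=C('g')+0=5+0=5
L[1]='z': occ=0, LF[1]=C('z')+0=11+0=11
L[2]='$': occ=0, LF[2]=C('$')+0=0+0=0
L[3]='e': occ=0, LF[3]=C('e')+0=2+0=2
L[4]='f': occ=0, LF[4]=C('f')+0=3+0=3
L[5]='a': occ=0, LF[5]=C('a')+0=1+0=1
L[6]='i': occ=0, LF[6]=C('i')+0=7+0=7
L[7]='z': occ=1, LF[7]=C('z')+1=11+1=12
L[8]='f': occ=1, LF[8]=C('f')+1=3+1=4
L[9]='o': occ=0, LF[9]=C('o')+0=8+0=8
L[10]='r': occ=0, LF[10]=C('r')+0=9+0=9
L[11]='g': occ=1, LF[11]=C('g')+1=5+1=6
L[12]='t': occ=0, LF[12]=C('t')+0=10+0=10

Answer: 5 11 0 2 3 1 7 12 4 8 9 6 10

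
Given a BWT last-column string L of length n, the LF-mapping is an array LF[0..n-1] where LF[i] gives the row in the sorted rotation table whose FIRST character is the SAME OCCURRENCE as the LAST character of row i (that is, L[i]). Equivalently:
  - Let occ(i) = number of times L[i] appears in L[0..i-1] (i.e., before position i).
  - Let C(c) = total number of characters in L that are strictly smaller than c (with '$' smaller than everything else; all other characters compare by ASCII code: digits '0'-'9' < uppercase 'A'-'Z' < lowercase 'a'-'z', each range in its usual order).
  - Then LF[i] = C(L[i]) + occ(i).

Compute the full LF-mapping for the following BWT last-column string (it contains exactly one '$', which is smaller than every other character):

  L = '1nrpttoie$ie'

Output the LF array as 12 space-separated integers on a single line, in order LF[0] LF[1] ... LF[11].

Answer: 1 6 9 8 10 11 7 4 2 0 5 3

Derivation:
Char counts: '$':1, '1':1, 'e':2, 'i':2, 'n':1, 'o':1, 'p':1, 'r':1, 't':2
C (first-col start): C('$')=0, C('1')=1, C('e')=2, C('i')=4, C('n')=6, C('o')=7, C('p')=8, C('r')=9, C('t')=10
L[0]='1': occ=0, LF[0]=C('1')+0=1+0=1
L[1]='n': occ=0, LF[1]=C('n')+0=6+0=6
L[2]='r': occ=0, LF[2]=C('r')+0=9+0=9
L[3]='p': occ=0, LF[3]=C('p')+0=8+0=8
L[4]='t': occ=0, LF[4]=C('t')+0=10+0=10
L[5]='t': occ=1, LF[5]=C('t')+1=10+1=11
L[6]='o': occ=0, LF[6]=C('o')+0=7+0=7
L[7]='i': occ=0, LF[7]=C('i')+0=4+0=4
L[8]='e': occ=0, LF[8]=C('e')+0=2+0=2
L[9]='$': occ=0, LF[9]=C('$')+0=0+0=0
L[10]='i': occ=1, LF[10]=C('i')+1=4+1=5
L[11]='e': occ=1, LF[11]=C('e')+1=2+1=3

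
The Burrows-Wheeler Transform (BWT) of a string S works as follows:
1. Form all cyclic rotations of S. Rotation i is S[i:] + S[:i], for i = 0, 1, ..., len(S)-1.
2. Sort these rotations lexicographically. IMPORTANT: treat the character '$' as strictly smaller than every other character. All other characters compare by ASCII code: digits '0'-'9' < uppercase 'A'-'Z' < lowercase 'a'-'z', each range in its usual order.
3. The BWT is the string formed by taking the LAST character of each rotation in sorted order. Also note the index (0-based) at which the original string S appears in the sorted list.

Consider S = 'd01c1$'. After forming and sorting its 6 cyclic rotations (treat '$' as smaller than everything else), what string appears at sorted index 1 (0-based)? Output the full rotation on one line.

All 6 rotations (rotation i = S[i:]+S[:i]):
  rot[0] = d01c1$
  rot[1] = 01c1$d
  rot[2] = 1c1$d0
  rot[3] = c1$d01
  rot[4] = 1$d01c
  rot[5] = $d01c1
Sorted (with $ < everything):
  sorted[0] = $d01c1
  sorted[1] = 01c1$d
  sorted[2] = 1$d01c
  sorted[3] = 1c1$d0
  sorted[4] = c1$d01
  sorted[5] = d01c1$
sorted[1] = 01c1$d

Answer: 01c1$d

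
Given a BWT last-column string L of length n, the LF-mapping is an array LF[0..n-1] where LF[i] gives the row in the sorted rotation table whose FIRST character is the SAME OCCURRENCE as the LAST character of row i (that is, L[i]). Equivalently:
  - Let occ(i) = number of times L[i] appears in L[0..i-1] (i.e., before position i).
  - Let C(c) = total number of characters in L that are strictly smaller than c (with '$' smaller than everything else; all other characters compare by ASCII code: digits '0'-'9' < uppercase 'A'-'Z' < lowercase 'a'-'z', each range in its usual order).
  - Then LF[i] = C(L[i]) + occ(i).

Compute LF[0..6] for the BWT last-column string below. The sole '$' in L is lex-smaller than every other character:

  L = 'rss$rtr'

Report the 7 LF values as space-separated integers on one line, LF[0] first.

Answer: 1 4 5 0 2 6 3

Derivation:
Char counts: '$':1, 'r':3, 's':2, 't':1
C (first-col start): C('$')=0, C('r')=1, C('s')=4, C('t')=6
L[0]='r': occ=0, LF[0]=C('r')+0=1+0=1
L[1]='s': occ=0, LF[1]=C('s')+0=4+0=4
L[2]='s': occ=1, LF[2]=C('s')+1=4+1=5
L[3]='$': occ=0, LF[3]=C('$')+0=0+0=0
L[4]='r': occ=1, LF[4]=C('r')+1=1+1=2
L[5]='t': occ=0, LF[5]=C('t')+0=6+0=6
L[6]='r': occ=2, LF[6]=C('r')+2=1+2=3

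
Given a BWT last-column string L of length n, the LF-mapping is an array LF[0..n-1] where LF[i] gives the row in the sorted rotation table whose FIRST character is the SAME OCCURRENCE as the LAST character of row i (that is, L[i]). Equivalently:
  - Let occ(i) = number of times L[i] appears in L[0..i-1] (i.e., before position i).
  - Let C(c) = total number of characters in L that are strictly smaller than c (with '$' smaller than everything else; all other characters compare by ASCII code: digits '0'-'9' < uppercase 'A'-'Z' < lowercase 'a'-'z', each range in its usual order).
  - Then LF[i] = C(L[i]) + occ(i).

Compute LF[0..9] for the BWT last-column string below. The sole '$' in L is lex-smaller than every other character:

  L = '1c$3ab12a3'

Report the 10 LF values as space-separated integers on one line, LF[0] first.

Char counts: '$':1, '1':2, '2':1, '3':2, 'a':2, 'b':1, 'c':1
C (first-col start): C('$')=0, C('1')=1, C('2')=3, C('3')=4, C('a')=6, C('b')=8, C('c')=9
L[0]='1': occ=0, LF[0]=C('1')+0=1+0=1
L[1]='c': occ=0, LF[1]=C('c')+0=9+0=9
L[2]='$': occ=0, LF[2]=C('$')+0=0+0=0
L[3]='3': occ=0, LF[3]=C('3')+0=4+0=4
L[4]='a': occ=0, LF[4]=C('a')+0=6+0=6
L[5]='b': occ=0, LF[5]=C('b')+0=8+0=8
L[6]='1': occ=1, LF[6]=C('1')+1=1+1=2
L[7]='2': occ=0, LF[7]=C('2')+0=3+0=3
L[8]='a': occ=1, LF[8]=C('a')+1=6+1=7
L[9]='3': occ=1, LF[9]=C('3')+1=4+1=5

Answer: 1 9 0 4 6 8 2 3 7 5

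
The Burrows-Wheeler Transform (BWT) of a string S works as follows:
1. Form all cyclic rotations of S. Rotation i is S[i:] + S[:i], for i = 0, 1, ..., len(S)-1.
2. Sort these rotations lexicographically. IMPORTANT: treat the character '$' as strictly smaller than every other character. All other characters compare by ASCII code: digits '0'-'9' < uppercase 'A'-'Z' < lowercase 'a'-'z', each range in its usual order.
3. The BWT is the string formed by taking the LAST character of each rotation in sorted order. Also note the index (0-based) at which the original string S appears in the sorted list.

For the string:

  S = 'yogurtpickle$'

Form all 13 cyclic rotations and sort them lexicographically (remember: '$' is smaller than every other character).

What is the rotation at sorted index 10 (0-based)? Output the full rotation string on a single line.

Answer: tpickle$yogur

Derivation:
All 13 rotations (rotation i = S[i:]+S[:i]):
  rot[0] = yogurtpickle$
  rot[1] = ogurtpickle$y
  rot[2] = gurtpickle$yo
  rot[3] = urtpickle$yog
  rot[4] = rtpickle$yogu
  rot[5] = tpickle$yogur
  rot[6] = pickle$yogurt
  rot[7] = ickle$yogurtp
  rot[8] = ckle$yogurtpi
  rot[9] = kle$yogurtpic
  rot[10] = le$yogurtpick
  rot[11] = e$yogurtpickl
  rot[12] = $yogurtpickle
Sorted (with $ < everything):
  sorted[0] = $yogurtpickle
  sorted[1] = ckle$yogurtpi
  sorted[2] = e$yogurtpickl
  sorted[3] = gurtpickle$yo
  sorted[4] = ickle$yogurtp
  sorted[5] = kle$yogurtpic
  sorted[6] = le$yogurtpick
  sorted[7] = ogurtpickle$y
  sorted[8] = pickle$yogurt
  sorted[9] = rtpickle$yogu
  sorted[10] = tpickle$yogur
  sorted[11] = urtpickle$yog
  sorted[12] = yogurtpickle$
sorted[10] = tpickle$yogur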